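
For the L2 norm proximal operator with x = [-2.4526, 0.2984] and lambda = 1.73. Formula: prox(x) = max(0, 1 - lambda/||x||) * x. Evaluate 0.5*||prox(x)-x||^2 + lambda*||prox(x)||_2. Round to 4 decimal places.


Step 1: Compute ||x||.
||x|| = 2.4707
Step 2: Compute scaling factor.
scale = max(0, 1 - 1.73/2.4707) = 0.2998
Step 3: prox(x) = [-0.7353, 0.0895]
||prox(x)|| = 0.7407
Step 4: Proximal objective.
0.5*||prox-x||^2 = 1.4965
lambda*||prox|| = 1.2814
Total = 2.7778


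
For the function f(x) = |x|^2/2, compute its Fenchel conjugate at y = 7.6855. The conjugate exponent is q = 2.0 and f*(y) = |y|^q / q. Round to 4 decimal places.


The conjugate exponent q satisfies 1/p + 1/q = 1.
p = 2, so q = 2/(2 - 1) = 2.0
|y|^q = 7.6855^2.0 = 59.0669
f*(7.6855) = 59.0669 / 2.0 = 29.5335


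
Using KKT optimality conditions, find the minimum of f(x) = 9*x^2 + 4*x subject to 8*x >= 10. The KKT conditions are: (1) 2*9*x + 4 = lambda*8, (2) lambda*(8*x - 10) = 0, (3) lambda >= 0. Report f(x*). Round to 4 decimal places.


Step 1: Try lambda = 0 (constraint inactive).
x_unc = -4/(2*9) = -0.2222
Check: 8*-0.2222 = -1.7776 < 10 -- violated!
Step 2: Constraint must be active: 8*x = 10
x* = 10/8 = 1.25
lambda = (2*9*1.25 + 4)/8 = 3.3125
Step 3: Compute optimal value.
f(x*) = 9*1.25^2 + 4*1.25 = 19.0625


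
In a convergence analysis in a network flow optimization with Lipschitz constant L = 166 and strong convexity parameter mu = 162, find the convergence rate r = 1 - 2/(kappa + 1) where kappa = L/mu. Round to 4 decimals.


Step 1: Compute the condition number.
kappa = L/mu = 166/162 = 1.0247
Step 2: Compute the convergence rate.
r = 1 - 2/(kappa + 1) = 1 - 2*mu/(L + mu) = (L - mu)/(L + mu) = 4/328 = 0.0122


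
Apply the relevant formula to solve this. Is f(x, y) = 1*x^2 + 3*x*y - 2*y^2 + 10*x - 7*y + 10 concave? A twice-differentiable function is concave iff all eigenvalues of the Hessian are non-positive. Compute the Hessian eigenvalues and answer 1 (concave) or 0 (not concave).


The Hessian of f(x,y) = 1*x^2 + 3*x*y - 2*y^2 + 10*x - 7*y + 10 is:
H = [[2, 3], [3, -4]]
Trace = 2 - 4 = -2
Determinant = 2*-4 - (3)^2 = -17
Discriminant = (-2)^2 - 4*-17 = 72.0
Eigenvalues: lambda_1 = -5.2426, lambda_2 = 3.2426
The function is not concave.

0


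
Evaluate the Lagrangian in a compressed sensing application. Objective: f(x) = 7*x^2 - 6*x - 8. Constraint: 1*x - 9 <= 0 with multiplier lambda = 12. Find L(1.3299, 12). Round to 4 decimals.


Step 1: Evaluate f(x).
f(1.3299) = 7*1.3299^2 - 6*1.3299 - 8 = -3.599
Step 2: Evaluate g(x).
g(1.3299) = 1*1.3299 - 9 = -7.6701
Step 3: Compute Lagrangian.
L = -3.599 + 12*-7.6701 = -95.6402


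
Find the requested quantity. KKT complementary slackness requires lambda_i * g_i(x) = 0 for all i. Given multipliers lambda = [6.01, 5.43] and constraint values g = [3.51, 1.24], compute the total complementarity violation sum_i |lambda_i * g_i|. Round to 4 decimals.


KKT complementary slackness check:
lambda_1 * g_1 = 6.01 * 3.51 = 21.0951
lambda_2 * g_2 = 5.43 * 1.24 = 6.7332
Total violation = 21.0951 + 6.7332 = 27.8283


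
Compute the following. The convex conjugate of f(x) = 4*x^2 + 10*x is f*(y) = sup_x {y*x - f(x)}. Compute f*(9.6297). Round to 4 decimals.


f*(y) = sup_x {y*x - a*x^2 - b*x} = sup_x {(y-b)*x - a*x^2}
FOC: (y - b) - 2a*x = 0 => x* = (y - b)/(2a)
x* = (9.6297 - 10)/(2*4) = -0.0463
f*(9.6297) = (y-b)^2/(4a) = (9.6297 - 10)^2/(4*4)
= 0.1371/16 = 0.0086


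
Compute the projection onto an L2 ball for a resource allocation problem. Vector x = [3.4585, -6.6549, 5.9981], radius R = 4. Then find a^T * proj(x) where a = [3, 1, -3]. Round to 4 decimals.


Step 1: Compute ||x|| (intermediates to 6 decimals).
||x|| = sqrt(3.4585^2 + (-6.6549)^2 + 5.9981^2) = 9.603443
Step 2: Project.
Since ||x|| > R, scale = R/||x|| = 4/9.603443 = 0.416517, proj(x) = scale * x
proj(x) = [1.440524, -2.771879, 2.498311]
Step 3: Dot product.
a^T * proj(x) = 3*1.440524 + 1*(-2.771879) - 3*2.498311 = -5.9452


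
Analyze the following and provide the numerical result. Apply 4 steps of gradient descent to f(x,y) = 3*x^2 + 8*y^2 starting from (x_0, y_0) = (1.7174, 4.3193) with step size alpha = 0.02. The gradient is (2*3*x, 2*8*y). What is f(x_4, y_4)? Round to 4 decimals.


Gradient descent on f(x,y) = 3*x^2 + 8*y^2.
Starting point: (1.7174, 4.3193), alpha = 0.02
Step 1: grad_x = 2*3*1.7174 = 10.3044, grad_y = 2*8*4.3193 = 69.1088
  x_1 = 1.7174 - 0.02*10.3044 = 1.5113
  y_1 = 4.3193 - 0.02*69.1088 = 2.9371
Step 2: grad_x = 2*3*1.5113 = 9.0679, grad_y = 2*8*2.9371 = 46.994
  x_2 = 1.5113 - 0.02*9.0679 = 1.33
  y_2 = 2.9371 - 0.02*46.994 = 1.9972
Step 3: grad_x = 2*3*1.33 = 7.9797, grad_y = 2*8*1.9972 = 31.9559
  x_3 = 1.33 - 0.02*7.9797 = 1.1704
  y_3 = 1.9972 - 0.02*31.9559 = 1.3581
Step 4: grad_x = 2*3*1.1704 = 7.0222, grad_y = 2*8*1.3581 = 21.73
  x_4 = 1.1704 - 0.02*7.0222 = 1.0299
  y_4 = 1.3581 - 0.02*21.73 = 0.9235
f(1.0299, 0.9235) = 3*1.0299^2 + 8*0.9235^2 = 10.0054


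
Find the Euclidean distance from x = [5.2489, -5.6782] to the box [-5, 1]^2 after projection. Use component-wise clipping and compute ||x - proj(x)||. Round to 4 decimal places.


Project each component onto [-5, 1].
clip(5.2489) = 1.0, clip(-5.6782) = -5.0
Projection = [1.0, -5.0]
Squared diffs: [18.0532, 0.46]
Distance = sqrt(18.5132) = 4.3027


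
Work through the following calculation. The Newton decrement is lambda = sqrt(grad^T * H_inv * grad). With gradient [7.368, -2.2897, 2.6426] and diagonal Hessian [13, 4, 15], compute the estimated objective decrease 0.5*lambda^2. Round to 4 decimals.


Step 1: H is diagonal, so H^(-1) * g = [0.5668, -0.5724, 0.1762].
Step 2: g^T H^(-1) g = sum_i g_i^2 / H_ii
  = (7.368)^2/13 + (-2.2897)^2/4 + (2.6426)^2/15
  = 4.176 + 1.3107 + 0.4656 = 5.9522
Step 3: Objective decrease = 0.5 * g^T H^(-1) g = 2.9761


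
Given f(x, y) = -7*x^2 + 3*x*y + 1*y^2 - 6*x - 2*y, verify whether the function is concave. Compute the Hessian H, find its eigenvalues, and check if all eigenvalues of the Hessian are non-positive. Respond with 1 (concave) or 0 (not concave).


The Hessian of f(x,y) = -7*x^2 + 3*x*y + 1*y^2 - 6*x - 2*y is:
H = [[-14, 3], [3, 2]]
Trace = -14 + 2 = -12
Determinant = -14*2 - (3)^2 = -37
Discriminant = (-12)^2 - 4*-37 = 292.0
Eigenvalues: lambda_1 = -14.544, lambda_2 = 2.544
The function is not concave.

0


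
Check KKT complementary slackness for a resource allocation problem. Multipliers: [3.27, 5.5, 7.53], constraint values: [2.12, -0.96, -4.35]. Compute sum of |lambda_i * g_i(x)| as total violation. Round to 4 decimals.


KKT complementary slackness check:
lambda_1 * g_1 = 3.27 * 2.12 = 6.9324
lambda_2 * g_2 = 5.5 * -0.96 = -5.28
lambda_3 * g_3 = 7.53 * -4.35 = -32.7555
Total violation = 6.9324 + 5.28 + 32.7555 = 44.9679


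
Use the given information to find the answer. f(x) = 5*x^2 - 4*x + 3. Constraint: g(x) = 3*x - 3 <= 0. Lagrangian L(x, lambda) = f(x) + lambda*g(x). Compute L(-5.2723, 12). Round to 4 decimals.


Step 1: Evaluate f(x).
f(-5.2723) = 5*(-5.2723)^2 - 4*(-5.2723) + 3 = 163.0749
Step 2: Evaluate g(x).
g(-5.2723) = 3*-5.2723 - 3 = -18.8169
Step 3: Compute Lagrangian.
L = 163.0749 + 12*-18.8169 = -62.7279


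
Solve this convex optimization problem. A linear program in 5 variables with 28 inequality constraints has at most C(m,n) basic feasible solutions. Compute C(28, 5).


Each vertex corresponds to some choice of n active constraints out of m, so the number of vertices is at most C(m, n) = m! / (n!(m-n)!).
m = 28, n = 5
Numerator: 28 * 27 * 26 * 25 * 24
Denominator: 5! = 120
C(28, 5) = 98280


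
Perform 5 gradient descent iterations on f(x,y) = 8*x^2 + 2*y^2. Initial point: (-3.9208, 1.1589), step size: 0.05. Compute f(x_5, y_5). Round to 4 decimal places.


Gradient descent on f(x,y) = 8*x^2 + 2*y^2.
Starting point: (-3.9208, 1.1589), alpha = 0.05
Step 1: grad_x = 2*8*-3.9208 = -62.7328, grad_y = 2*2*1.1589 = 4.6356
  x_1 = -3.9208 - 0.05*-62.7328 = -0.7842
  y_1 = 1.1589 - 0.05*4.6356 = 0.9271
Step 2: grad_x = 2*8*-0.7842 = -12.5466, grad_y = 2*2*0.9271 = 3.7085
  x_2 = -0.7842 - 0.05*-12.5466 = -0.1568
  y_2 = 0.9271 - 0.05*3.7085 = 0.7417
Step 3: grad_x = 2*8*-0.1568 = -2.5093, grad_y = 2*2*0.7417 = 2.9668
  x_3 = -0.1568 - 0.05*-2.5093 = -0.0314
  y_3 = 0.7417 - 0.05*2.9668 = 0.5934
Step 4: grad_x = 2*8*-0.0314 = -0.5019, grad_y = 2*2*0.5934 = 2.3734
  x_4 = -0.0314 - 0.05*-0.5019 = -0.0063
  y_4 = 0.5934 - 0.05*2.3734 = 0.4747
Step 5: grad_x = 2*8*-0.0063 = -0.1004, grad_y = 2*2*0.4747 = 1.8987
  x_5 = -0.0063 - 0.05*-0.1004 = -0.0013
  y_5 = 0.4747 - 0.05*1.8987 = 0.3797
f(-0.0013, 0.3797) = 8*(-0.0013)^2 + 2*0.3797^2 = 0.2884


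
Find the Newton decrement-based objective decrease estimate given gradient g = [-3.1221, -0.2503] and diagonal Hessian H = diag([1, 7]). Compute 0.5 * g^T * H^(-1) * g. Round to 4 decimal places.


Step 1: H is diagonal, so H^(-1) * g = [-3.1221, -0.0358].
Step 2: g^T H^(-1) g = sum_i g_i^2 / H_ii
  = (-3.1221)^2/1 + (-0.2503)^2/7
  = 9.7475 + 0.009 = 9.7565
Step 3: Objective decrease = 0.5 * g^T H^(-1) g = 4.8782


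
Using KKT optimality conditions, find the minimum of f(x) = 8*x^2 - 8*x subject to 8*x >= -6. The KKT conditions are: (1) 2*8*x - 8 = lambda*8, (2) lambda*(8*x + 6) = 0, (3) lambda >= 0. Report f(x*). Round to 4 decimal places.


Step 1: Try lambda = 0 (constraint inactive).
Stationarity: 2*8*x - 8 = 0
x* = 8/(2*8) = 0.5
Check constraint: 8*0.5 = 4.0 >= -6 -- satisfied.
Step 2: Compute optimal value.
f(x*) = 8*0.5^2 - 8*0.5 = -2.0


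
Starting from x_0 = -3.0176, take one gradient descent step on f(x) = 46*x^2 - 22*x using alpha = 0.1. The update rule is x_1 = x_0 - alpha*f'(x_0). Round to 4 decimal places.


We compute the gradient at x_0 and apply the update.
f'(x) = 92*x - 22
f'(-3.0176) = 92*-3.0176 - 22 = -299.6192
x_1 = -3.0176 - 0.1*-299.6192 = 26.9443


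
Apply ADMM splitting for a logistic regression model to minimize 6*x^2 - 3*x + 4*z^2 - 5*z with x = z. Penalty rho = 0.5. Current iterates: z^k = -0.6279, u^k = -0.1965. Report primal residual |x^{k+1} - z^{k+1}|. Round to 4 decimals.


ADMM iteration with rho = 0.5, z^k = -0.6279, u^k = -0.1965
Step 1: x-update.
Minimize 6*x^2 - 3*x + (0.5/2)*(x + 0.6279 - 0.1965)^2
FOC: (2*6 + 0.5)*x = 3 + 0.5*(-0.6279 + 0.1965)
x^{k+1} = 0.2227
Step 2: z-update.
Minimize 4*z^2 - 5*z + (0.5/2)*(0.2227 - z - 0.1965)^2
FOC: (2*4 + 0.5)*z = 5 + 0.5*(0.2227 - 0.1965)
z^{k+1} = 0.5898
Step 3: u-update.
u^{k+1} = -0.1965 + 0.2227 - 0.5898 = -0.5635
Step 4: Primal residual = |0.2227 - 0.5898| = 0.367


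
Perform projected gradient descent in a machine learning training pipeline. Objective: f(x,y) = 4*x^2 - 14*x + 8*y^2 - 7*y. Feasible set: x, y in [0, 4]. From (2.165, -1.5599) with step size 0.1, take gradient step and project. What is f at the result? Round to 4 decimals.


Step 1: Compute gradient at (2.165, -1.5599).
grad_x = 2*4*2.165 - 14 = 3.32
grad_y = 2*8*-1.5599 - 7 = -31.9584
Step 2: Gradient step.
x_raw = 2.165 - 0.1*3.32 = 1.833
y_raw = -1.5599 - 0.1*-31.9584 = 1.6359
Step 3: Project onto [0, 4].
x_proj = clip(1.833) = 1.833
y_proj = clip(1.6359) = 1.6359
Step 4: Evaluate f.
f(1.833, 1.6359) = -2.2636


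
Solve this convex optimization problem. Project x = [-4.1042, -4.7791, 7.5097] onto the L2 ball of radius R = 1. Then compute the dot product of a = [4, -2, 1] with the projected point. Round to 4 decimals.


Step 1: Compute ||x|| (intermediates to 6 decimals).
||x|| = sqrt((-4.1042)^2 + (-4.7791)^2 + 7.5097^2) = 9.802033
Step 2: Project.
Since ||x|| > R, scale = R/||x|| = 1/9.802033 = 0.10202, proj(x) = scale * x
proj(x) = [-0.41871, -0.487564, 0.76614]
Step 3: Dot product.
a^T * proj(x) = 4*(-0.41871) - 2*(-0.487564) + 1*0.76614 = 0.0664


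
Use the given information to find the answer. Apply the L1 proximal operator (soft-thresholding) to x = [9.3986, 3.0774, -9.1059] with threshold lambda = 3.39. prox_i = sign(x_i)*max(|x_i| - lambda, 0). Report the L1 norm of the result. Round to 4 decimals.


Soft-thresholding with lambda = 3.39:
prox(9.3986) = sign(9.3986)*max(|9.3986| - 3.39, 0) = 6.0086
prox(3.0774) = sign(3.0774)*max(|3.0774| - 3.39, 0) = 0.0
prox(-9.1059) = sign(-9.1059)*max(|-9.1059| - 3.39, 0) = -5.7159
prox(x) = [6.0086, 0.0, -5.7159]
||prox(x)||_1 = 6.0086 + 0.0 + 5.7159 = 11.7245


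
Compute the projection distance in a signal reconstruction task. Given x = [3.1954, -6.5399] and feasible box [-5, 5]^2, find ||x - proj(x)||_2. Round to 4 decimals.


Project each component onto [-5, 5].
clip(3.1954) = 3.1954, clip(-6.5399) = -5.0
Projection = [3.1954, -5.0]
Squared diffs: [0.0, 2.3713]
Distance = sqrt(2.3713) = 1.5399


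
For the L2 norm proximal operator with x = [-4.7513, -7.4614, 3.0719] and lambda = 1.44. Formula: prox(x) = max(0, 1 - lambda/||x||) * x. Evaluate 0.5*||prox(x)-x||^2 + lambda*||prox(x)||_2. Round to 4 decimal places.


Step 1: Compute ||x||.
||x|| = 9.364
Step 2: Compute scaling factor.
scale = max(0, 1 - 1.44/9.364) = 0.8462
Step 3: prox(x) = [-4.0206, -6.314, 2.5995]
||prox(x)|| = 7.924
Step 4: Proximal objective.
0.5*||prox-x||^2 = 1.0368
lambda*||prox|| = 11.4106
Total = 12.4473


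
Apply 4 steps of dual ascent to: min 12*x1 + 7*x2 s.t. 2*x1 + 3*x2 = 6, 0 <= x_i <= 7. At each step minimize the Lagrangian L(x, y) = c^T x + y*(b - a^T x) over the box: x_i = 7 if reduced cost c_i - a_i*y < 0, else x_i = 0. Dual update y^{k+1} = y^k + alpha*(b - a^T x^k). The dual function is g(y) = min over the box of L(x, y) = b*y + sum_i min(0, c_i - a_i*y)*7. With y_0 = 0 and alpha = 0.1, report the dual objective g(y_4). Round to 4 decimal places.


Dual ascent for LP: min 12*x1 + 7*x2, 2*x1 + 3*x2 = 6, 0 <= x_i <= 7
Step 1: y^k = 0.0, reduced costs: (12.0, 7.0)
  x^k = (0.0, 0.0), subgradient = b - a^T x = 6.0
  y^{k+1} = 0.0 + 0.1*6.0 = 0.6
Step 2: y^k = 0.6, reduced costs: (10.8, 5.2)
  x^k = (0.0, 0.0), subgradient = b - a^T x = 6.0
  y^{k+1} = 0.6 + 0.1*6.0 = 1.2
Step 3: y^k = 1.2, reduced costs: (9.6, 3.4)
  x^k = (0.0, 0.0), subgradient = b - a^T x = 6.0
  y^{k+1} = 1.2 + 0.1*6.0 = 1.8
Step 4: y^k = 1.8, reduced costs: (8.4, 1.6)
  x^k = (0.0, 0.0), subgradient = b - a^T x = 6.0
  y^{k+1} = 1.8 + 0.1*6.0 = 2.4
Dual objective at y_4 = 2.4: reduced costs (7.2, -0.2), box minimizer x = (0.0, 7.0)
g(y_4) = b*y + (c1 - a1*y)*x1 + (c2 - a2*y)*x2 = 6*2.4 + 7.2*0.0 + (-0.2)*7.0 = 14.4 + 0.0 - 1.4 = 13.0


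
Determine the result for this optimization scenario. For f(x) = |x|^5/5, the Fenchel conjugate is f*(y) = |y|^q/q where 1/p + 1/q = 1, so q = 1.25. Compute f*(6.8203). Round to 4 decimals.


The conjugate exponent q satisfies 1/p + 1/q = 1.
p = 5, so q = 5/(5 - 1) = 1.25
|y|^q = 6.8203^1.25 = 11.0218
f*(6.8203) = 11.0218 / 1.25 = 8.8175


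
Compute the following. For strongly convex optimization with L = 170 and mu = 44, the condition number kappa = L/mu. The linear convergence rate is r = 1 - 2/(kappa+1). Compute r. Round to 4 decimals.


Step 1: Compute the condition number.
kappa = L/mu = 170/44 = 3.8636
Step 2: Compute the convergence rate.
r = 1 - 2/(kappa + 1) = 1 - 2*mu/(L + mu) = (L - mu)/(L + mu) = 126/214 = 0.5888


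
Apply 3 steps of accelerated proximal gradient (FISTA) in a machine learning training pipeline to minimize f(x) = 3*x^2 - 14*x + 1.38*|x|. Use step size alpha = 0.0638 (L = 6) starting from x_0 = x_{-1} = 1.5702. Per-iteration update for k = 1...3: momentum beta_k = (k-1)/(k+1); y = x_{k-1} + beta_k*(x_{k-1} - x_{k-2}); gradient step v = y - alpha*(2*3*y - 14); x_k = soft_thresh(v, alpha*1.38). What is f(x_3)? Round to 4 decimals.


FISTA on f(x) = 3*x^2 - 14*x + 1.38*|x|
L = 6, alpha = 0.0638
Iteration 1: beta = 0.0, y = 1.5702 + 0.0*(1.5702 - 1.5702) = 1.5702
  grad(y) = -4.5788, v = y - alpha*grad = 1.8623
  prox(v) = soft_thresh(1.8623, 0.088) = 1.7743
Iteration 2: beta = 0.3333, y = 1.7743 + 0.3333*(1.7743 - 1.5702) = 1.8423
  grad(y) = -2.9461, v = y - alpha*grad = 2.0303
  prox(v) = soft_thresh(2.0303, 0.088) = 1.9422
Iteration 3: beta = 0.5, y = 1.9422 + 0.5*(1.9422 - 1.7743) = 2.0262
  grad(y) = -1.8428, v = y - alpha*grad = 2.1438
  prox(v) = soft_thresh(2.1438, 0.088) = 2.0557
f(x_3) = 3*2.0557^2 - 14*2.0557 + 1.38*|2.0557| = -13.2652


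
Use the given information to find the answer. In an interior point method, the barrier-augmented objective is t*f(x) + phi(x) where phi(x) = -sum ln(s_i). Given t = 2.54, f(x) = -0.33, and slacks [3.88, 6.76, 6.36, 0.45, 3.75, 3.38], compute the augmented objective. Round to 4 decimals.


Step 1: Compute log-barrier.
ln values: [1.3558, 1.911, 1.85, -0.7985, 1.3218, 1.2179]
phi = -(1.3558 + 1.911 + 1.85 - 0.7985 + 1.3218 + 1.2179) = -6.858
Step 2: Compute augmented objective.
t*f(x) = 2.54*-0.33 = -0.8382
Total = -0.8382 - 6.858 = -7.6962


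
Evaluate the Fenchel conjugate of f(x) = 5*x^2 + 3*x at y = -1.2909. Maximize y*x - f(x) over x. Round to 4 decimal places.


f*(y) = sup_x {y*x - a*x^2 - b*x} = sup_x {(y-b)*x - a*x^2}
FOC: (y - b) - 2a*x = 0 => x* = (y - b)/(2a)
x* = (-1.2909 - 3)/(2*5) = -0.4291
f*(-1.2909) = (y-b)^2/(4a) = (-1.2909 - 3)^2/(4*5)
= 18.4118/20 = 0.9206


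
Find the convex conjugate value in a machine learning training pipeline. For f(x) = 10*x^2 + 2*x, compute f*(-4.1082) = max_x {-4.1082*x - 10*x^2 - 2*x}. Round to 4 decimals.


f*(y) = sup_x {y*x - a*x^2 - b*x} = sup_x {(y-b)*x - a*x^2}
FOC: (y - b) - 2a*x = 0 => x* = (y - b)/(2a)
x* = (-4.1082 - 2)/(2*10) = -0.3054
f*(-4.1082) = (y-b)^2/(4a) = (-4.1082 - 2)^2/(4*10)
= 37.3101/40 = 0.9328


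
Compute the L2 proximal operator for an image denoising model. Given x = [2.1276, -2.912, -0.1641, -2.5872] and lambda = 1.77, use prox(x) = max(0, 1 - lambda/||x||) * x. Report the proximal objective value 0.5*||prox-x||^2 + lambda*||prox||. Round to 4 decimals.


Step 1: Compute ||x||.
||x|| = 4.4415
Step 2: Compute scaling factor.
scale = max(0, 1 - 1.77/4.4415) = 0.6015
Step 3: prox(x) = [1.2797, -1.7515, -0.0987, -1.5562]
||prox(x)|| = 2.6715
Step 4: Proximal objective.
0.5*||prox-x||^2 = 1.5665
lambda*||prox|| = 4.7286
Total = 6.295


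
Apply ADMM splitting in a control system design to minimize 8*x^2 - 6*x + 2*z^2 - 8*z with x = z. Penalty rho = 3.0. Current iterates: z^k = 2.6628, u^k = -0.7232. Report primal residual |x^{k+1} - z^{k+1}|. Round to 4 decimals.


ADMM iteration with rho = 3.0, z^k = 2.6628, u^k = -0.7232
Step 1: x-update.
Minimize 8*x^2 - 6*x + (3.0/2)*(x - 2.6628 - 0.7232)^2
FOC: (2*8 + 3.0)*x = 6 + 3.0*(2.6628 + 0.7232)
x^{k+1} = 0.8504
Step 2: z-update.
Minimize 2*z^2 - 8*z + (3.0/2)*(0.8504 - z - 0.7232)^2
FOC: (2*2 + 3.0)*z = 8 + 3.0*(0.8504 - 0.7232)
z^{k+1} = 1.1974
Step 3: u-update.
u^{k+1} = -0.7232 + 0.8504 - 1.1974 = -1.0702
Step 4: Primal residual = |0.8504 - 1.1974| = 0.347


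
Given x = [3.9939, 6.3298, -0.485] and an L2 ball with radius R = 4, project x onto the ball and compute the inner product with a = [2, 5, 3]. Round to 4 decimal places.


Step 1: Compute ||x|| (intermediates to 6 decimals).
||x|| = sqrt(3.9939^2 + 6.3298^2 + (-0.485)^2) = 7.500189
Step 2: Project.
Since ||x|| > R, scale = R/||x|| = 4/7.500189 = 0.53332, proj(x) = scale * x
proj(x) = [2.130027, 3.375809, -0.25866]
Step 3: Dot product.
a^T * proj(x) = 2*2.130027 + 5*3.375809 + 3*(-0.25866) = 20.3631


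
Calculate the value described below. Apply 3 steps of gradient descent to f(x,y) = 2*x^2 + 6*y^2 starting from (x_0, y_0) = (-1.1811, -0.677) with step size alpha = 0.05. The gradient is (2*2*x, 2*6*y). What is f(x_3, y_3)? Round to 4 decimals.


Gradient descent on f(x,y) = 2*x^2 + 6*y^2.
Starting point: (-1.1811, -0.677), alpha = 0.05
Step 1: grad_x = 2*2*-1.1811 = -4.7244, grad_y = 2*6*-0.677 = -8.124
  x_1 = -1.1811 - 0.05*-4.7244 = -0.9449
  y_1 = -0.677 - 0.05*-8.124 = -0.2708
Step 2: grad_x = 2*2*-0.9449 = -3.7795, grad_y = 2*6*-0.2708 = -3.2496
  x_2 = -0.9449 - 0.05*-3.7795 = -0.7559
  y_2 = -0.2708 - 0.05*-3.2496 = -0.1083
Step 3: grad_x = 2*2*-0.7559 = -3.0236, grad_y = 2*6*-0.1083 = -1.2998
  x_3 = -0.7559 - 0.05*-3.0236 = -0.6047
  y_3 = -0.1083 - 0.05*-1.2998 = -0.0433
f(-0.6047, -0.0433) = 2*(-0.6047)^2 + 6*(-0.0433)^2 = 0.7426


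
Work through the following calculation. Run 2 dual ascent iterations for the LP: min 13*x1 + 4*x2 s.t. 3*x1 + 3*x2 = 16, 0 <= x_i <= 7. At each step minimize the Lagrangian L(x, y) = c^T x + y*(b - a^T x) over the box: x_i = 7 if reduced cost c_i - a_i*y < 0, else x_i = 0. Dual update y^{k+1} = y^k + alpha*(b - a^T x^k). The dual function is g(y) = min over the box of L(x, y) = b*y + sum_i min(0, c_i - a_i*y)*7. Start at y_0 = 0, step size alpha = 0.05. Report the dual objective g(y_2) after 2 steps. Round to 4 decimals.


Dual ascent for LP: min 13*x1 + 4*x2, 3*x1 + 3*x2 = 16, 0 <= x_i <= 7
Step 1: y^k = 0.0, reduced costs: (13.0, 4.0)
  x^k = (0.0, 0.0), subgradient = b - a^T x = 16.0
  y^{k+1} = 0.0 + 0.05*16.0 = 0.8
Step 2: y^k = 0.8, reduced costs: (10.6, 1.6)
  x^k = (0.0, 0.0), subgradient = b - a^T x = 16.0
  y^{k+1} = 0.8 + 0.05*16.0 = 1.6
Dual objective at y_2 = 1.6: reduced costs (8.2, -0.8), box minimizer x = (0.0, 7.0)
g(y_2) = b*y + (c1 - a1*y)*x1 + (c2 - a2*y)*x2 = 16*1.6 + 8.2*0.0 + (-0.8)*7.0 = 25.6 + 0.0 - 5.6 = 20.0


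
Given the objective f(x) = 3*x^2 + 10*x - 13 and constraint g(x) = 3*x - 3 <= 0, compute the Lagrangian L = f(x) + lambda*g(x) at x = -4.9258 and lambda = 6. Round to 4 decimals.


Step 1: Evaluate f(x).
f(-4.9258) = 3*(-4.9258)^2 + 10*(-4.9258) - 13 = 10.5325
Step 2: Evaluate g(x).
g(-4.9258) = 3*-4.9258 - 3 = -17.7774
Step 3: Compute Lagrangian.
L = 10.5325 + 6*-17.7774 = -96.1319


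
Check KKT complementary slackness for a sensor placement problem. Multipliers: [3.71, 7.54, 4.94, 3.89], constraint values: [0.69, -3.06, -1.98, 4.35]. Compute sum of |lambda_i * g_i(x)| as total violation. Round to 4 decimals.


KKT complementary slackness check:
lambda_1 * g_1 = 3.71 * 0.69 = 2.5599
lambda_2 * g_2 = 7.54 * -3.06 = -23.0724
lambda_3 * g_3 = 4.94 * -1.98 = -9.7812
lambda_4 * g_4 = 3.89 * 4.35 = 16.9215
Total violation = 2.5599 + 23.0724 + 9.7812 + 16.9215 = 52.335


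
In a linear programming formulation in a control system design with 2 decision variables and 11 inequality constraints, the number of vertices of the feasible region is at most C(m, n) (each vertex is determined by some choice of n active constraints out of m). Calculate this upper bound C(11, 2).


Each vertex corresponds to some choice of n active constraints out of m, so the number of vertices is at most C(m, n) = m! / (n!(m-n)!).
m = 11, n = 2
Numerator: 11 * 10
Denominator: 2! = 2
C(11, 2) = 55


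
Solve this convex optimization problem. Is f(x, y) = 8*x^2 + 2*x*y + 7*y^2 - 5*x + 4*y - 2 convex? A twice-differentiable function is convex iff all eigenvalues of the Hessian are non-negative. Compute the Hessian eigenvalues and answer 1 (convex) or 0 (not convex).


The Hessian of f(x,y) = 8*x^2 + 2*x*y + 7*y^2 - 5*x + 4*y - 2 is:
H = [[16, 2], [2, 14]]
Trace = 16 + 14 = 30
Determinant = 16*14 - (2)^2 = 220
Discriminant = (30)^2 - 4*220 = 20.0
Eigenvalues: lambda_1 = 12.7639, lambda_2 = 17.2361
The function is convex.

1


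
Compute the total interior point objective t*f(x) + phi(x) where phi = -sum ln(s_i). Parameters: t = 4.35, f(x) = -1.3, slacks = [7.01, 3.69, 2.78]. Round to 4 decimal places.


Step 1: Compute log-barrier.
ln values: [1.9473, 1.3056, 1.0225]
phi = -(1.9473 + 1.3056 + 1.0225) = -4.2754
Step 2: Compute augmented objective.
t*f(x) = 4.35*-1.3 = -5.655
Total = -5.655 - 4.2754 = -9.9304


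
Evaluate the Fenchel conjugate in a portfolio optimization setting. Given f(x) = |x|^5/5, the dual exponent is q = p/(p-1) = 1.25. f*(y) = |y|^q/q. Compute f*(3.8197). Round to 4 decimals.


The conjugate exponent q satisfies 1/p + 1/q = 1.
p = 5, so q = 5/(5 - 1) = 1.25
|y|^q = 3.8197^1.25 = 5.3399
f*(3.8197) = 5.3399 / 1.25 = 4.272


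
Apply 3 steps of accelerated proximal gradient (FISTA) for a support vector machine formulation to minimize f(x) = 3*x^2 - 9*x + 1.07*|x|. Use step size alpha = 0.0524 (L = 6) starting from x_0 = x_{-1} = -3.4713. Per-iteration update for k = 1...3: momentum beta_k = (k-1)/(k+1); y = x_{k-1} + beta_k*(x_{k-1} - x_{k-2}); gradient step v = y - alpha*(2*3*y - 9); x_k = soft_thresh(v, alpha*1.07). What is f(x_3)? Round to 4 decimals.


FISTA on f(x) = 3*x^2 - 9*x + 1.07*|x|
L = 6, alpha = 0.0524
Iteration 1: beta = 0.0, y = -3.4713 + 0.0*(-3.4713 + 3.4713) = -3.4713
  grad(y) = -29.8278, v = y - alpha*grad = -1.9083
  prox(v) = soft_thresh(-1.9083, 0.0561) = -1.8523
Iteration 2: beta = 0.3333, y = -1.8523 + 0.3333*(-1.8523 + 3.4713) = -1.3126
  grad(y) = -16.8754, v = y - alpha*grad = -0.4283
  prox(v) = soft_thresh(-0.4283, 0.0561) = -0.3722
Iteration 3: beta = 0.5, y = -0.3722 + 0.5*(-0.3722 + 1.8523) = 0.3678
  grad(y) = -6.7933, v = y - alpha*grad = 0.7237
  prox(v) = soft_thresh(0.7237, 0.0561) = 0.6677
f(x_3) = 3*0.6677^2 - 9*0.6677 + 1.07*|0.6677| = -3.9573


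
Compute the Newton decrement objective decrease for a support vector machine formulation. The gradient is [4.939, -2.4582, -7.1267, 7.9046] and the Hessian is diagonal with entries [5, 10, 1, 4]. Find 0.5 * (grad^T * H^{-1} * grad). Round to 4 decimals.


Step 1: H is diagonal, so H^(-1) * g = [0.9878, -0.2458, -7.1267, 1.9762].
Step 2: g^T H^(-1) g = sum_i g_i^2 / H_ii
  = (4.939)^2/5 + (-2.4582)^2/10 + (-7.1267)^2/1 + (7.9046)^2/4
  = 4.8787 + 0.6043 + 50.7899 + 15.6207 = 71.8935
Step 3: Objective decrease = 0.5 * g^T H^(-1) g = 35.9468


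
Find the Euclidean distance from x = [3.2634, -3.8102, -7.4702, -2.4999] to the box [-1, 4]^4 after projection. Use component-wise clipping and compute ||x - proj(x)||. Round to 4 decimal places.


Project each component onto [-1, 4].
clip(3.2634) = 3.2634, clip(-3.8102) = -1.0, clip(-7.4702) = -1.0, clip(-2.4999) = -1.0
Projection = [3.2634, -1.0, -1.0, -1.0]
Squared diffs: [0.0, 7.8972, 41.8635, 2.2497]
Distance = sqrt(52.0104) = 7.2118


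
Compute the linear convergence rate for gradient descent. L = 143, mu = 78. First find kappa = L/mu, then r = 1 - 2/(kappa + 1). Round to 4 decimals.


Step 1: Compute the condition number.
kappa = L/mu = 143/78 = 1.8333
Step 2: Compute the convergence rate.
r = 1 - 2/(kappa + 1) = 1 - 2*mu/(L + mu) = (L - mu)/(L + mu) = 65/221 = 0.2941


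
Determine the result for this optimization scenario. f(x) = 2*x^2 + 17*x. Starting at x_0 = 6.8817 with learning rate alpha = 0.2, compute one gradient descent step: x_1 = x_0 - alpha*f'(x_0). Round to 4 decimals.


We compute the gradient at x_0 and apply the update.
f'(x) = 4*x + 17
f'(6.8817) = 4*6.8817 + 17 = 44.5268
x_1 = 6.8817 - 0.2*44.5268 = -2.0237


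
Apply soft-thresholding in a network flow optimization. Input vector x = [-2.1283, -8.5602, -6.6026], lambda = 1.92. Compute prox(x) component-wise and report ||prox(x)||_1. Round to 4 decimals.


Soft-thresholding with lambda = 1.92:
prox(-2.1283) = sign(-2.1283)*max(|-2.1283| - 1.92, 0) = -0.2083
prox(-8.5602) = sign(-8.5602)*max(|-8.5602| - 1.92, 0) = -6.6402
prox(-6.6026) = sign(-6.6026)*max(|-6.6026| - 1.92, 0) = -4.6826
prox(x) = [-0.2083, -6.6402, -4.6826]
||prox(x)||_1 = 0.2083 + 6.6402 + 4.6826 = 11.5311


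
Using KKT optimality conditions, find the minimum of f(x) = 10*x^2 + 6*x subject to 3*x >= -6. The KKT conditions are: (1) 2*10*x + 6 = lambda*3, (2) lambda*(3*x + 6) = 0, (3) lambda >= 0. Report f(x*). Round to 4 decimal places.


Step 1: Try lambda = 0 (constraint inactive).
Stationarity: 2*10*x + 6 = 0
x* = -6/(2*10) = -0.3
Check constraint: 3*-0.3 = -0.9 >= -6 -- satisfied.
Step 2: Compute optimal value.
f(x*) = 10*(-0.3)^2 + 6*(-0.3) = -0.9


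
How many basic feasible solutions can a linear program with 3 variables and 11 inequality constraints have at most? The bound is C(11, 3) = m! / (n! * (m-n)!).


Each vertex corresponds to some choice of n active constraints out of m, so the number of vertices is at most C(m, n) = m! / (n!(m-n)!).
m = 11, n = 3
Numerator: 11 * 10 * 9
Denominator: 3! = 6
C(11, 3) = 165


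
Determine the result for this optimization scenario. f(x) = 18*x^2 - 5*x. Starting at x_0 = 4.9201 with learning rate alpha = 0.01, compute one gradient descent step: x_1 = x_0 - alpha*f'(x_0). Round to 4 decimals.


We compute the gradient at x_0 and apply the update.
f'(x) = 36*x - 5
f'(4.9201) = 36*4.9201 - 5 = 172.1236
x_1 = 4.9201 - 0.01*172.1236 = 3.1989


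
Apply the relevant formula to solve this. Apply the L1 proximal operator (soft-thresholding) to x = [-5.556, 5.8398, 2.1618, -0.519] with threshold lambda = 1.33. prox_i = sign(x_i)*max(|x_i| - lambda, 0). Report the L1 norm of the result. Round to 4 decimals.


Soft-thresholding with lambda = 1.33:
prox(-5.556) = sign(-5.556)*max(|-5.556| - 1.33, 0) = -4.226
prox(5.8398) = sign(5.8398)*max(|5.8398| - 1.33, 0) = 4.5098
prox(2.1618) = sign(2.1618)*max(|2.1618| - 1.33, 0) = 0.8318
prox(-0.519) = sign(-0.519)*max(|-0.519| - 1.33, 0) = 0.0
prox(x) = [-4.226, 4.5098, 0.8318, 0.0]
||prox(x)||_1 = 4.226 + 4.5098 + 0.8318 + 0.0 = 9.5676


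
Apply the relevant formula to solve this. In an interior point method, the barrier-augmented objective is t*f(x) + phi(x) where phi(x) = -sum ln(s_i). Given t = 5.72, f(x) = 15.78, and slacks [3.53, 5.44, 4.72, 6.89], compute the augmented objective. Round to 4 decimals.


Step 1: Compute log-barrier.
ln values: [1.2613, 1.6938, 1.5518, 1.9301]
phi = -(1.2613 + 1.6938 + 1.5518 + 1.9301) = -6.437
Step 2: Compute augmented objective.
t*f(x) = 5.72*15.78 = 90.2616
Total = 90.2616 - 6.437 = 83.8246


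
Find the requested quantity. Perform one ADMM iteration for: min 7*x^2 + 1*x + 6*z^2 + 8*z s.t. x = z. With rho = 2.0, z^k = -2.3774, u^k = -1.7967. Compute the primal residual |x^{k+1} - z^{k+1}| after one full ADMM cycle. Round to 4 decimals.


ADMM iteration with rho = 2.0, z^k = -2.3774, u^k = -1.7967
Step 1: x-update.
Minimize 7*x^2 + 1*x + (2.0/2)*(x + 2.3774 - 1.7967)^2
FOC: (2*7 + 2.0)*x = -1 + 2.0*(-2.3774 + 1.7967)
x^{k+1} = -0.1351
Step 2: z-update.
Minimize 6*z^2 + 8*z + (2.0/2)*(-0.1351 - z - 1.7967)^2
FOC: (2*6 + 2.0)*z = -8 + 2.0*(-0.1351 - 1.7967)
z^{k+1} = -0.8474
Step 3: u-update.
u^{k+1} = -1.7967 - 0.1351 + 0.8474 = -1.0844
Step 4: Primal residual = |-0.1351 + 0.8474| = 0.7123


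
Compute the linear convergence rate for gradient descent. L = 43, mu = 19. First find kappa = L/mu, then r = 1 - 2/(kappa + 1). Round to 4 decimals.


Step 1: Compute the condition number.
kappa = L/mu = 43/19 = 2.2632
Step 2: Compute the convergence rate.
r = 1 - 2/(kappa + 1) = 1 - 2*mu/(L + mu) = (L - mu)/(L + mu) = 24/62 = 0.3871


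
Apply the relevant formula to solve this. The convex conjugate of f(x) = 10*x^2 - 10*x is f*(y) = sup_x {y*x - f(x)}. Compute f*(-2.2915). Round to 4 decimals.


f*(y) = sup_x {y*x - a*x^2 - b*x} = sup_x {(y-b)*x - a*x^2}
FOC: (y - b) - 2a*x = 0 => x* = (y - b)/(2a)
x* = (-2.2915 + 10)/(2*10) = 0.3854
f*(-2.2915) = (y-b)^2/(4a) = (-2.2915 + 10)^2/(4*10)
= 59.421/40 = 1.4855


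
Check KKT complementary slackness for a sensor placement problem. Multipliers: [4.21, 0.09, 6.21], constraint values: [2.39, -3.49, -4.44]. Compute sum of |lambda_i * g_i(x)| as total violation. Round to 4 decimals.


KKT complementary slackness check:
lambda_1 * g_1 = 4.21 * 2.39 = 10.0619
lambda_2 * g_2 = 0.09 * -3.49 = -0.3141
lambda_3 * g_3 = 6.21 * -4.44 = -27.5724
Total violation = 10.0619 + 0.3141 + 27.5724 = 37.9484


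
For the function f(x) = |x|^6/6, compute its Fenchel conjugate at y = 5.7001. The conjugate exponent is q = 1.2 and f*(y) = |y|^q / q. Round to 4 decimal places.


The conjugate exponent q satisfies 1/p + 1/q = 1.
p = 6, so q = 6/(6 - 1) = 1.2
|y|^q = 5.7001^1.2 = 8.0734
f*(5.7001) = 8.0734 / 1.2 = 6.7279


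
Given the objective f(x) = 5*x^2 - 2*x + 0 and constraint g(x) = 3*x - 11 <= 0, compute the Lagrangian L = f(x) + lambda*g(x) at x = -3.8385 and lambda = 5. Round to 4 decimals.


Step 1: Evaluate f(x).
f(-3.8385) = 5*(-3.8385)^2 - 2*(-3.8385) + 0 = 81.3474
Step 2: Evaluate g(x).
g(-3.8385) = 3*-3.8385 - 11 = -22.5155
Step 3: Compute Lagrangian.
L = 81.3474 + 5*-22.5155 = -31.2301


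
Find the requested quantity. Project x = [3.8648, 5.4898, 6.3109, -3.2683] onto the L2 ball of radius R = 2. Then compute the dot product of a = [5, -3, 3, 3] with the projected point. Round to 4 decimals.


Step 1: Compute ||x|| (intermediates to 6 decimals).
||x|| = sqrt(3.8648^2 + 5.4898^2 + 6.3109^2 + (-3.2683)^2) = 9.776698
Step 2: Project.
Since ||x|| > R, scale = R/||x|| = 2/9.776698 = 0.204568, proj(x) = scale * x
proj(x) = [0.790614, 1.123037, 1.291008, -0.66859]
Step 3: Dot product.
a^T * proj(x) = 5*0.790614 - 3*1.123037 + 3*1.291008 + 3*(-0.66859) = 2.4512


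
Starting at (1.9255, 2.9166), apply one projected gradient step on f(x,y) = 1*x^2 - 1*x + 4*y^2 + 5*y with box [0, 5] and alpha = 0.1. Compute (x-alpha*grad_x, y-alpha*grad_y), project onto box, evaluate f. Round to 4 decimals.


Step 1: Compute gradient at (1.9255, 2.9166).
grad_x = 2*1*1.9255 - 1 = 2.851
grad_y = 2*4*2.9166 + 5 = 28.3328
Step 2: Gradient step.
x_raw = 1.9255 - 0.1*2.851 = 1.6404
y_raw = 2.9166 - 0.1*28.3328 = 0.0833
Step 3: Project onto [0, 5].
x_proj = clip(1.6404) = 1.6404
y_proj = clip(0.0833) = 0.0833
Step 4: Evaluate f.
f(1.6404, 0.0833) = 1.4949


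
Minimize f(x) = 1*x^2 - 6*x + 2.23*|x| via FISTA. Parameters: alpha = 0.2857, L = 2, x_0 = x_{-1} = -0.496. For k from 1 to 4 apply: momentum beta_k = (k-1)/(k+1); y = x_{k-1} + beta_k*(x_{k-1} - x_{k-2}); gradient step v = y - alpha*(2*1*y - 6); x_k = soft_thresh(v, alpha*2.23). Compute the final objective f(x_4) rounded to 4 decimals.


FISTA on f(x) = 1*x^2 - 6*x + 2.23*|x|
L = 2, alpha = 0.2857
Iteration 1: beta = 0.0, y = -0.496 + 0.0*(-0.496 + 0.496) = -0.496
  grad(y) = -6.992, v = y - alpha*grad = 1.5016
  prox(v) = soft_thresh(1.5016, 0.6371) = 0.8645
Iteration 2: beta = 0.3333, y = 0.8645 + 0.3333*(0.8645 + 0.496) = 1.318
  grad(y) = -3.364, v = y - alpha*grad = 2.2791
  prox(v) = soft_thresh(2.2791, 0.6371) = 1.642
Iteration 3: beta = 0.5, y = 1.642 + 0.5*(1.642 - 0.8645) = 2.0307
  grad(y) = -1.9385, v = y - alpha*grad = 2.5846
  prox(v) = soft_thresh(2.5846, 0.6371) = 1.9475
Iteration 4: beta = 0.6, y = 1.9475 + 0.6*(1.9475 - 1.642) = 2.1307
  grad(y) = -1.7385, v = y - alpha*grad = 2.6274
  prox(v) = soft_thresh(2.6274, 0.6371) = 1.9903
f(x_4) = 1*1.9903^2 - 6*1.9903 + 2.23*|1.9903| = -3.5421


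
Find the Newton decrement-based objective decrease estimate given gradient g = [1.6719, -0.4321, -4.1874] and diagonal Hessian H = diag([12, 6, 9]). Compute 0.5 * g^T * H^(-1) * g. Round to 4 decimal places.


Step 1: H is diagonal, so H^(-1) * g = [0.1393, -0.072, -0.4653].
Step 2: g^T H^(-1) g = sum_i g_i^2 / H_ii
  = (1.6719)^2/12 + (-0.4321)^2/6 + (-4.1874)^2/9
  = 0.2329 + 0.0311 + 1.9483 = 2.2123
Step 3: Objective decrease = 0.5 * g^T H^(-1) g = 1.1062


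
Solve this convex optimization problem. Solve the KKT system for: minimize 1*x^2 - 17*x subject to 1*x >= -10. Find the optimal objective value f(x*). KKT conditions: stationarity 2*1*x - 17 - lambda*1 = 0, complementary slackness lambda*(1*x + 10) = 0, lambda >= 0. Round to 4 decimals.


Step 1: Try lambda = 0 (constraint inactive).
Stationarity: 2*1*x - 17 = 0
x* = 17/(2*1) = 8.5
Check constraint: 1*8.5 = 8.5 >= -10 -- satisfied.
Step 2: Compute optimal value.
f(x*) = 1*8.5^2 - 17*8.5 = -72.25


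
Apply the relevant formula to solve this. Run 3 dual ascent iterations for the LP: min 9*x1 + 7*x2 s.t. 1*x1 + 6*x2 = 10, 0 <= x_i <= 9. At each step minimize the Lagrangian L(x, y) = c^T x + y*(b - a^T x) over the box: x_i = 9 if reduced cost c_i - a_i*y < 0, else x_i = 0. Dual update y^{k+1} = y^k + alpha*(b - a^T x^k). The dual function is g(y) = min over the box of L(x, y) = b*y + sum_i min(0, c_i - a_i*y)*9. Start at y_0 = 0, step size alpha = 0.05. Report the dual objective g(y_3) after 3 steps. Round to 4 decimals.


Dual ascent for LP: min 9*x1 + 7*x2, 1*x1 + 6*x2 = 10, 0 <= x_i <= 9
Step 1: y^k = 0.0, reduced costs: (9.0, 7.0)
  x^k = (0.0, 0.0), subgradient = b - a^T x = 10.0
  y^{k+1} = 0.0 + 0.05*10.0 = 0.5
Step 2: y^k = 0.5, reduced costs: (8.5, 4.0)
  x^k = (0.0, 0.0), subgradient = b - a^T x = 10.0
  y^{k+1} = 0.5 + 0.05*10.0 = 1.0
Step 3: y^k = 1.0, reduced costs: (8.0, 1.0)
  x^k = (0.0, 0.0), subgradient = b - a^T x = 10.0
  y^{k+1} = 1.0 + 0.05*10.0 = 1.5
Dual objective at y_3 = 1.5: reduced costs (7.5, -2.0), box minimizer x = (0.0, 9.0)
g(y_3) = b*y + (c1 - a1*y)*x1 + (c2 - a2*y)*x2 = 10*1.5 + 7.5*0.0 + (-2.0)*9.0 = 15.0 + 0.0 - 18.0 = -3.0


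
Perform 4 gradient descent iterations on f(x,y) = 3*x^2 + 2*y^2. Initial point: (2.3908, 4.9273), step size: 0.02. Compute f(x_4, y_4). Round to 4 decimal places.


Gradient descent on f(x,y) = 3*x^2 + 2*y^2.
Starting point: (2.3908, 4.9273), alpha = 0.02
Step 1: grad_x = 2*3*2.3908 = 14.3448, grad_y = 2*2*4.9273 = 19.7092
  x_1 = 2.3908 - 0.02*14.3448 = 2.1039
  y_1 = 4.9273 - 0.02*19.7092 = 4.5331
Step 2: grad_x = 2*3*2.1039 = 12.6234, grad_y = 2*2*4.5331 = 18.1325
  x_2 = 2.1039 - 0.02*12.6234 = 1.8514
  y_2 = 4.5331 - 0.02*18.1325 = 4.1705
Step 3: grad_x = 2*3*1.8514 = 11.1086, grad_y = 2*2*4.1705 = 16.6819
  x_3 = 1.8514 - 0.02*11.1086 = 1.6293
  y_3 = 4.1705 - 0.02*16.6819 = 3.8368
Step 4: grad_x = 2*3*1.6293 = 9.7756, grad_y = 2*2*3.8368 = 15.3473
  x_4 = 1.6293 - 0.02*9.7756 = 1.4338
  y_4 = 3.8368 - 0.02*15.3473 = 3.5299
f(1.4338, 3.5299) = 3*1.4338^2 + 2*3.5299^2 = 31.0871


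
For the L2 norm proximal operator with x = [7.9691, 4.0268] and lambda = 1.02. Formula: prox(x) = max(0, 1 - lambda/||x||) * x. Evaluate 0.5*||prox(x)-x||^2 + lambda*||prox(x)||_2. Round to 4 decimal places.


Step 1: Compute ||x||.
||x|| = 8.9287
Step 2: Compute scaling factor.
scale = max(0, 1 - 1.02/8.9287) = 0.8858
Step 3: prox(x) = [7.0587, 3.5668]
||prox(x)|| = 7.9087
Step 4: Proximal objective.
0.5*||prox-x||^2 = 0.5202
lambda*||prox|| = 8.0669
Total = 8.5871


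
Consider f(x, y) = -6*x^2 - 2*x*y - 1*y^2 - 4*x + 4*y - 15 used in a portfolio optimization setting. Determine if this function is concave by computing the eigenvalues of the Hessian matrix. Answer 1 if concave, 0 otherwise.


The Hessian of f(x,y) = -6*x^2 - 2*x*y - 1*y^2 - 4*x + 4*y - 15 is:
H = [[-12, -2], [-2, -2]]
Trace = -12 - 2 = -14
Determinant = -12*-2 - (-2)^2 = 20
Discriminant = (-14)^2 - 4*20 = 116.0
Eigenvalues: lambda_1 = -12.3852, lambda_2 = -1.6148
The function is concave.

1


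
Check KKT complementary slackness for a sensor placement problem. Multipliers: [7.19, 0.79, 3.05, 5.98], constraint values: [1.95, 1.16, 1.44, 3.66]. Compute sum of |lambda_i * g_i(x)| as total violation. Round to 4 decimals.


KKT complementary slackness check:
lambda_1 * g_1 = 7.19 * 1.95 = 14.0205
lambda_2 * g_2 = 0.79 * 1.16 = 0.9164
lambda_3 * g_3 = 3.05 * 1.44 = 4.392
lambda_4 * g_4 = 5.98 * 3.66 = 21.8868
Total violation = 14.0205 + 0.9164 + 4.392 + 21.8868 = 41.2157


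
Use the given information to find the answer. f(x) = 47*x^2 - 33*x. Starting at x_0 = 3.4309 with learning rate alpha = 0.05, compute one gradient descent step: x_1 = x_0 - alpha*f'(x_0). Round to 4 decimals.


We compute the gradient at x_0 and apply the update.
f'(x) = 94*x - 33
f'(3.4309) = 94*3.4309 - 33 = 289.5046
x_1 = 3.4309 - 0.05*289.5046 = -11.0443


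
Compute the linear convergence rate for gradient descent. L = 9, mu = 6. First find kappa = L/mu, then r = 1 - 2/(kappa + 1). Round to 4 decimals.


Step 1: Compute the condition number.
kappa = L/mu = 9/6 = 1.5
Step 2: Compute the convergence rate.
r = 1 - 2/(kappa + 1) = 1 - 2*mu/(L + mu) = (L - mu)/(L + mu) = 3/15 = 0.2


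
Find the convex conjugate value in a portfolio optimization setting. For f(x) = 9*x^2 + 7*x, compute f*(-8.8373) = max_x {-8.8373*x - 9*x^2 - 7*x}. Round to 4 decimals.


f*(y) = sup_x {y*x - a*x^2 - b*x} = sup_x {(y-b)*x - a*x^2}
FOC: (y - b) - 2a*x = 0 => x* = (y - b)/(2a)
x* = (-8.8373 - 7)/(2*9) = -0.8799
f*(-8.8373) = (y-b)^2/(4a) = (-8.8373 - 7)^2/(4*9)
= 250.8201/36 = 6.9672


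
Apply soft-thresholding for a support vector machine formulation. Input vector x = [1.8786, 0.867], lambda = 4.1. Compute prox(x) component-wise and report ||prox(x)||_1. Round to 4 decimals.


Soft-thresholding with lambda = 4.1:
prox(1.8786) = sign(1.8786)*max(|1.8786| - 4.1, 0) = 0.0
prox(0.867) = sign(0.867)*max(|0.867| - 4.1, 0) = 0.0
prox(x) = [0.0, 0.0]
||prox(x)||_1 = 0.0 + 0.0 = 0.0
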